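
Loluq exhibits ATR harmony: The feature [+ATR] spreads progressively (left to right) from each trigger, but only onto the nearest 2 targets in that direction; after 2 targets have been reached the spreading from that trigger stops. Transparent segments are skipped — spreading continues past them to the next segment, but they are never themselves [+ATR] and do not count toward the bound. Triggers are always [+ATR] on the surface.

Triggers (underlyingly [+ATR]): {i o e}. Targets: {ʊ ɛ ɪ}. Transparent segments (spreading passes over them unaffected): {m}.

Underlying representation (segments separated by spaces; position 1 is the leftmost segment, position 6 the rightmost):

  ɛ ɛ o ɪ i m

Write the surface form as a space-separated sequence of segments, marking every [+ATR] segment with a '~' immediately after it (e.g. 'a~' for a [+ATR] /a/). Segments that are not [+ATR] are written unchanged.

From /o/ at 3 rightward: 4 /ɪ/ → [+ATR]; 5 /i/ is itself a trigger — this domain ends here.
From /i/ at 5 rightward: 6 /m/ transparent; word edge.
Targets with no active source: positions 1 2 stay [-ATR].
[+ATR] positions on the surface: 3 4 5.

ɛ ɛ o~ ɪ~ i~ m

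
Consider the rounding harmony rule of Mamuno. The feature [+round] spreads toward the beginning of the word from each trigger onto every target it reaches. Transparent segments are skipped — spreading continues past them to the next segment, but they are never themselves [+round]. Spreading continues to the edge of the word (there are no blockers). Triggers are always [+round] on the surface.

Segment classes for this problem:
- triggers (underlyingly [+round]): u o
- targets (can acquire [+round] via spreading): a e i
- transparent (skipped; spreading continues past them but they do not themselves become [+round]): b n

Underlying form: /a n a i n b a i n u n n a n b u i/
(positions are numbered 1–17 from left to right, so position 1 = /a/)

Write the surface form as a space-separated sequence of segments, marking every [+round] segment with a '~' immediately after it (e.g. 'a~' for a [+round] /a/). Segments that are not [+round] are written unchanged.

From /u/ at 10 leftward: 9 /n/ transparent; 8 /i/ → [+round]; 7 /a/ → [+round]; 6 /b/ transparent; 5 /n/ transparent; 4 /i/ → [+round]; 3 /a/ → [+round]; 2 /n/ transparent; 1 /a/ → [+round]; word edge.
From /u/ at 16 leftward: 15 /b/ transparent; 14 /n/ transparent; 13 /a/ → [+round]; 12 /n/ transparent; 11 /n/ transparent; 10 /u/ is itself a trigger — this domain ends here.
Target with no active source: position 17 stays [-round].
[+round] positions on the surface: 1 3 4 7 8 10 13 16.

a~ n a~ i~ n b a~ i~ n u~ n n a~ n b u~ i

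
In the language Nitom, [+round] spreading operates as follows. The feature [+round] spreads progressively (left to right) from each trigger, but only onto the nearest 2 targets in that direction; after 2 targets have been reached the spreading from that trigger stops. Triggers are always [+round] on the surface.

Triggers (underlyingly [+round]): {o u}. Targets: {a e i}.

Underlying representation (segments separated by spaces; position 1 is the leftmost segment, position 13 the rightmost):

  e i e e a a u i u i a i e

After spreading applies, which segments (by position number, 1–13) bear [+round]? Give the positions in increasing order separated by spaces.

From /u/ at 7 rightward: 8 /i/ → [+round]; 9 /u/ is itself a trigger — this domain ends here.
From /u/ at 9 rightward: 10 /i/ → [+round]; 11 /a/ → [+round]; bound reached.
Targets with no active source: positions 1 2 3 4 5 6 12 13 stay [-round].

7 8 9 10 11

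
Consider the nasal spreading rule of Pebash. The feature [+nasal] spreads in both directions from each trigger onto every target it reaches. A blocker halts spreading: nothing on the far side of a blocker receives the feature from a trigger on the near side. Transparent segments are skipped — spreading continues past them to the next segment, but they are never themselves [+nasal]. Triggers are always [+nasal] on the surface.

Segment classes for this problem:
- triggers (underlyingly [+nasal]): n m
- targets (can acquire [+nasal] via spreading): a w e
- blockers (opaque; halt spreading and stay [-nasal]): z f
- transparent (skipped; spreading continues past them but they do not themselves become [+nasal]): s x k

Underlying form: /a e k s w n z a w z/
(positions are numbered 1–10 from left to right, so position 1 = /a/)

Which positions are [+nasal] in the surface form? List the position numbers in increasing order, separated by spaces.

1 2 5 6

From /n/ at 6 rightward: 7 /z/ blocks.
From /n/ at 6 leftward: 5 /w/ → [+nasal]; 4 /s/ transparent; 3 /k/ transparent; 2 /e/ → [+nasal]; 1 /a/ → [+nasal]; word edge.
Targets with no active source: positions 8 9 stay [-nasal].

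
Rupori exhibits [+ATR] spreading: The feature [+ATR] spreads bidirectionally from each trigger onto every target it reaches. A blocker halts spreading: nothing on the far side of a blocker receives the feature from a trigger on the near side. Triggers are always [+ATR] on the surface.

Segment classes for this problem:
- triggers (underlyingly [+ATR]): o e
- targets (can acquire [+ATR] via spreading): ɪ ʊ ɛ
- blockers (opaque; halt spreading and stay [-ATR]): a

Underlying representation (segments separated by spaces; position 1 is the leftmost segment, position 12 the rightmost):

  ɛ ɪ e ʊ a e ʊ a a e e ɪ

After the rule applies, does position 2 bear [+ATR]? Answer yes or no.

From /e/ at 3 rightward: 4 /ʊ/ → [+ATR]; 5 /a/ blocks.
From /e/ at 3 leftward: 2 /ɪ/ → [+ATR]; 1 /ɛ/ → [+ATR]; word edge.
From /e/ at 6 rightward: 7 /ʊ/ → [+ATR]; 8 /a/ blocks.
From /e/ at 6 leftward: 5 /a/ blocks.
From /e/ at 10 rightward: 11 /e/ is itself a trigger — this domain ends here.
From /e/ at 10 leftward: 9 /a/ blocks.
From /e/ at 11 rightward: 12 /ɪ/ → [+ATR]; word edge.
From /e/ at 11 leftward: 10 /e/ is itself a trigger — this domain ends here.
[+ATR] positions on the surface: 1 2 3 4 6 7 10 11 12.

yes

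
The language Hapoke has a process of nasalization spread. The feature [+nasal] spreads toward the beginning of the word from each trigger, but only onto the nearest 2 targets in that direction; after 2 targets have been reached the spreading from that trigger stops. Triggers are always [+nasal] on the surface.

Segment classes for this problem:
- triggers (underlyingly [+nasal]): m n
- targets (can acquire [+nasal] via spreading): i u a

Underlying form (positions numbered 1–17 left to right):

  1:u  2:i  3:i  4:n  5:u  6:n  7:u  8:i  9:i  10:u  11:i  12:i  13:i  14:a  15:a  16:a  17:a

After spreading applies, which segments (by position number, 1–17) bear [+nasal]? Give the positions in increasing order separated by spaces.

2 3 4 5 6

From /n/ at 4 leftward: 3 /i/ → [+nasal]; 2 /i/ → [+nasal]; bound reached.
From /n/ at 6 leftward: 5 /u/ → [+nasal]; 4 /n/ is itself a trigger — this domain ends here.
Targets with no active source: positions 1 7 8 9 10 11 12 13 14 15 16 17 stay [-nasal].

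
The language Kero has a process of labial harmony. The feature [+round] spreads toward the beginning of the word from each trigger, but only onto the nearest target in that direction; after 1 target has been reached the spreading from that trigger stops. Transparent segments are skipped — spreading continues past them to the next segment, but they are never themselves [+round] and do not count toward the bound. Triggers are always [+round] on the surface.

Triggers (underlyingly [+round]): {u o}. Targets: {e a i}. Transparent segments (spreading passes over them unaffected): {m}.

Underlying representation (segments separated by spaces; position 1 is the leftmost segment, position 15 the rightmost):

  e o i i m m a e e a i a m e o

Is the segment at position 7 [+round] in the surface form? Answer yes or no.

From /o/ at 2 leftward: 1 /e/ → [+round]; bound reached.
From /o/ at 15 leftward: 14 /e/ → [+round]; bound reached.
Targets with no active source: positions 3 4 7 8 9 10 11 12 stay [-round].
[+round] positions on the surface: 1 2 14 15.

no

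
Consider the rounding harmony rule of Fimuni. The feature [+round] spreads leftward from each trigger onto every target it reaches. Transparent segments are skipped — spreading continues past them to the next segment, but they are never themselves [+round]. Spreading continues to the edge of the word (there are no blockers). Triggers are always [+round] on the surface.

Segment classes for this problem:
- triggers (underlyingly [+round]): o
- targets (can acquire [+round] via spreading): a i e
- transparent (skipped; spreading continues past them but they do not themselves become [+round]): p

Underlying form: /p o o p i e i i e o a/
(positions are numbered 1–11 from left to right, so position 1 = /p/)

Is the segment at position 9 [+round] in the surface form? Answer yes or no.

From /o/ at 2 leftward: 1 /p/ transparent; word edge.
From /o/ at 3 leftward: 2 /o/ is itself a trigger — this domain ends here.
From /o/ at 10 leftward: 9 /e/ → [+round]; 8 /i/ → [+round]; 7 /i/ → [+round]; 6 /e/ → [+round]; 5 /i/ → [+round]; 4 /p/ transparent; 3 /o/ is itself a trigger — this domain ends here.
Target with no active source: position 11 stays [-round].
[+round] positions on the surface: 2 3 5 6 7 8 9 10.

yes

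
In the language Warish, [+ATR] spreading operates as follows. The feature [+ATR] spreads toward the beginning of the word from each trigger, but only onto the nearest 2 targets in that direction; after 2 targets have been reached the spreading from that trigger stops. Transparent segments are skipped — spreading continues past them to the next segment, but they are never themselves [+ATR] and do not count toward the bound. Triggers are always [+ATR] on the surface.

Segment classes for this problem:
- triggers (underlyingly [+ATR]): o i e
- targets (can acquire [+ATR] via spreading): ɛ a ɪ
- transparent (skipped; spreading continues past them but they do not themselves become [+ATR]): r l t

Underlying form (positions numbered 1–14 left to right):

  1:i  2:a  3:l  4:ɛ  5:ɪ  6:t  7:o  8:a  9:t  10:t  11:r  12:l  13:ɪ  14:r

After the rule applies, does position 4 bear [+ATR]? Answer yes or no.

yes

From /i/ at 1 leftward: word edge.
From /o/ at 7 leftward: 6 /t/ transparent; 5 /ɪ/ → [+ATR]; 4 /ɛ/ → [+ATR]; bound reached.
Targets with no active source: positions 2 8 13 stay [-ATR].
[+ATR] positions on the surface: 1 4 5 7.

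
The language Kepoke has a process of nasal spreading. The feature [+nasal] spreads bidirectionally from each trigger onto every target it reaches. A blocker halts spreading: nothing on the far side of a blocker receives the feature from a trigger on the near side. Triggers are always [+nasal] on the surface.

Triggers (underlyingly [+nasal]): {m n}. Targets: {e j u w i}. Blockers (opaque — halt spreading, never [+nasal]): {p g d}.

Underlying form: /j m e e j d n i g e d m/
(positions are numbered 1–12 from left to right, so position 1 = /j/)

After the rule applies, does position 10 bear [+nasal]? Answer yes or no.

From /m/ at 2 rightward: 3 /e/ → [+nasal]; 4 /e/ → [+nasal]; 5 /j/ → [+nasal]; 6 /d/ blocks.
From /m/ at 2 leftward: 1 /j/ → [+nasal]; word edge.
From /n/ at 7 rightward: 8 /i/ → [+nasal]; 9 /g/ blocks.
From /n/ at 7 leftward: 6 /d/ blocks.
From /m/ at 12 rightward: word edge.
From /m/ at 12 leftward: 11 /d/ blocks.
Target with no active source: position 10 stays [-nasal].
[+nasal] positions on the surface: 1 2 3 4 5 7 8 12.

no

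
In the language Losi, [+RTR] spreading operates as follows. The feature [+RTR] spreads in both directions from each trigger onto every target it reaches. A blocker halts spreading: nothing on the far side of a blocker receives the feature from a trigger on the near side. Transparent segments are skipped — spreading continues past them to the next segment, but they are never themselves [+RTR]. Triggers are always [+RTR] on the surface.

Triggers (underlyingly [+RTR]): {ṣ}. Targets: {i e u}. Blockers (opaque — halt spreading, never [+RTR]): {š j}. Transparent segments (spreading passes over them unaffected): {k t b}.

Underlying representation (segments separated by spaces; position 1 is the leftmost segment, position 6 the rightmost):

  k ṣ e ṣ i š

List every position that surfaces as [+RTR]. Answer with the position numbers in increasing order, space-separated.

2 3 4 5

From /ṣ/ at 2 rightward: 3 /e/ → [+RTR]; 4 /ṣ/ is itself a trigger — this domain ends here.
From /ṣ/ at 2 leftward: 1 /k/ transparent; word edge.
From /ṣ/ at 4 rightward: 5 /i/ → [+RTR]; 6 /š/ blocks.
From /ṣ/ at 4 leftward: 3 /e/ → [+RTR]; 2 /ṣ/ is itself a trigger — this domain ends here.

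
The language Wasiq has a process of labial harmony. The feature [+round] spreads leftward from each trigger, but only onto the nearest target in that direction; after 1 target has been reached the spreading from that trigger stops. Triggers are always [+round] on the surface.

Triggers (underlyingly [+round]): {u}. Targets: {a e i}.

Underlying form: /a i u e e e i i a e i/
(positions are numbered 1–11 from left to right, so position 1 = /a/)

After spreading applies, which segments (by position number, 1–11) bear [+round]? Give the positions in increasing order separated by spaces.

From /u/ at 3 leftward: 2 /i/ → [+round]; bound reached.
Targets with no active source: positions 1 4 5 6 7 8 9 10 11 stay [-round].

2 3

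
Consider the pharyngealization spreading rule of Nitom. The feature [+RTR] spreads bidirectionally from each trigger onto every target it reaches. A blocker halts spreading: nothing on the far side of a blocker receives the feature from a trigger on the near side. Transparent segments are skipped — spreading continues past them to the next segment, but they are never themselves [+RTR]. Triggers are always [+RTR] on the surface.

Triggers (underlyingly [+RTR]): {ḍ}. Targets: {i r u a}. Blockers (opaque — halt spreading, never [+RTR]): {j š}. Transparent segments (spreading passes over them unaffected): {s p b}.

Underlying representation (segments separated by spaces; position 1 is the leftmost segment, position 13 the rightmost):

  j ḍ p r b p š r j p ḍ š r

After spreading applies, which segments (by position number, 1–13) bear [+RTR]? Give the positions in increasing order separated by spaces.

From /ḍ/ at 2 rightward: 3 /p/ transparent; 4 /r/ → [+RTR]; 5 /b/ transparent; 6 /p/ transparent; 7 /š/ blocks.
From /ḍ/ at 2 leftward: 1 /j/ blocks.
From /ḍ/ at 11 rightward: 12 /š/ blocks.
From /ḍ/ at 11 leftward: 10 /p/ transparent; 9 /j/ blocks.
Targets with no active source: positions 8 13 stay [-emphatic].

2 4 11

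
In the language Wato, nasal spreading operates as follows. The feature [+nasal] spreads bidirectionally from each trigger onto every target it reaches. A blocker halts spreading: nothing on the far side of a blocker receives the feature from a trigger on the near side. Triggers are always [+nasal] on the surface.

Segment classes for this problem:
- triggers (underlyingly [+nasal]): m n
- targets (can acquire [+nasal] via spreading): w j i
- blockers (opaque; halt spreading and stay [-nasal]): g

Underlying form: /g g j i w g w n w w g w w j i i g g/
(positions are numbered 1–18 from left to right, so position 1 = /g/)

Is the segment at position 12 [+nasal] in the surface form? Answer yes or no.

From /n/ at 8 rightward: 9 /w/ → [+nasal]; 10 /w/ → [+nasal]; 11 /g/ blocks.
From /n/ at 8 leftward: 7 /w/ → [+nasal]; 6 /g/ blocks.
Targets with no active source: positions 3 4 5 12 13 14 15 16 stay [-nasal].
[+nasal] positions on the surface: 7 8 9 10.

no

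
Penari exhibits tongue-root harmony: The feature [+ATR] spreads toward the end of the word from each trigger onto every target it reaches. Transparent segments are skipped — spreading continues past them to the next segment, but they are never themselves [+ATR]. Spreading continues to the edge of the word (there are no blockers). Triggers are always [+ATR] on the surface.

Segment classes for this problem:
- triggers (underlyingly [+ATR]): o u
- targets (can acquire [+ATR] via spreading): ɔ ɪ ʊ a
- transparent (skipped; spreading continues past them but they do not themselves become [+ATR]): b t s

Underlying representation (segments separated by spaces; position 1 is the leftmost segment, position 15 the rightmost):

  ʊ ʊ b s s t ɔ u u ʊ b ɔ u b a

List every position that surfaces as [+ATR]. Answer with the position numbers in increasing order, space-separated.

8 9 10 12 13 15

From /u/ at 8 rightward: 9 /u/ is itself a trigger — this domain ends here.
From /u/ at 9 rightward: 10 /ʊ/ → [+ATR]; 11 /b/ transparent; 12 /ɔ/ → [+ATR]; 13 /u/ is itself a trigger — this domain ends here.
From /u/ at 13 rightward: 14 /b/ transparent; 15 /a/ → [+ATR]; word edge.
Targets with no active source: positions 1 2 7 stay [-ATR].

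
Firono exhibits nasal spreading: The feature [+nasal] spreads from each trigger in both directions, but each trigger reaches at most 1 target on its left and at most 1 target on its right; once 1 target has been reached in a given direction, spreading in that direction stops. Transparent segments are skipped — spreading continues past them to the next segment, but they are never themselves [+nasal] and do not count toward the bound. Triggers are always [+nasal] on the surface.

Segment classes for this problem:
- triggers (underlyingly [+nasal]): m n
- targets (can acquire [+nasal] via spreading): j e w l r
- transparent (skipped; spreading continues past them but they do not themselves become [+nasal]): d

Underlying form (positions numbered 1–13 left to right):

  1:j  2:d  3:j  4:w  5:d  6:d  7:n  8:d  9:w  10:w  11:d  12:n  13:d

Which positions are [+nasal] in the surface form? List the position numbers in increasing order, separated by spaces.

From /n/ at 7 rightward: 8 /d/ transparent; 9 /w/ → [+nasal]; bound reached.
From /n/ at 7 leftward: 6 /d/ transparent; 5 /d/ transparent; 4 /w/ → [+nasal]; bound reached.
From /n/ at 12 rightward: 13 /d/ transparent; word edge.
From /n/ at 12 leftward: 11 /d/ transparent; 10 /w/ → [+nasal]; bound reached.
Targets with no active source: positions 1 3 stay [-nasal].

4 7 9 10 12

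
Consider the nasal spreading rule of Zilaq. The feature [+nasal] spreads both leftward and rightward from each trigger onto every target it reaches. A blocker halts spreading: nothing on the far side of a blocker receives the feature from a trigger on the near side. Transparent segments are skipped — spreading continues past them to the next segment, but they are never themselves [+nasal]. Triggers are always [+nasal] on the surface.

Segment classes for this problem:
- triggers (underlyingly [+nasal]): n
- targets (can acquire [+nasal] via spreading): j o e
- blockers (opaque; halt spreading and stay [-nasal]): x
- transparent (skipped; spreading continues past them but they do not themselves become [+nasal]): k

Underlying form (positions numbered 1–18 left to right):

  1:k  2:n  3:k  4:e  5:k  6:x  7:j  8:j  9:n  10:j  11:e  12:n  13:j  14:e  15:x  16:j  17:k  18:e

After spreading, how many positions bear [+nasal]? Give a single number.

10

From /n/ at 2 rightward: 3 /k/ transparent; 4 /e/ → [+nasal]; 5 /k/ transparent; 6 /x/ blocks.
From /n/ at 2 leftward: 1 /k/ transparent; word edge.
From /n/ at 9 rightward: 10 /j/ → [+nasal]; 11 /e/ → [+nasal]; 12 /n/ is itself a trigger — this domain ends here.
From /n/ at 9 leftward: 8 /j/ → [+nasal]; 7 /j/ → [+nasal]; 6 /x/ blocks.
From /n/ at 12 rightward: 13 /j/ → [+nasal]; 14 /e/ → [+nasal]; 15 /x/ blocks.
From /n/ at 12 leftward: 11 /e/ → [+nasal]; 10 /j/ → [+nasal]; 9 /n/ is itself a trigger — this domain ends here.
Targets with no active source: positions 16 18 stay [-nasal].
[+nasal] positions on the surface: 2 4 7 8 9 10 11 12 13 14.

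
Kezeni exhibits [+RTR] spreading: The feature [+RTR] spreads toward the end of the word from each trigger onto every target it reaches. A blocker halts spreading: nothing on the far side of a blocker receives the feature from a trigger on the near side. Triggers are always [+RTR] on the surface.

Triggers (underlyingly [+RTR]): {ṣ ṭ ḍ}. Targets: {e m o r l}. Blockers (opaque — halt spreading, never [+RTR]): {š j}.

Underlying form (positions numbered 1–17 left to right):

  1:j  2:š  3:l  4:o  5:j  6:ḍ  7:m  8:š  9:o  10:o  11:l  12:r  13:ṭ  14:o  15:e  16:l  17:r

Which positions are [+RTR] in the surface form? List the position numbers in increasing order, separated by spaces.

From /ḍ/ at 6 rightward: 7 /m/ → [+RTR]; 8 /š/ blocks.
From /ṭ/ at 13 rightward: 14 /o/ → [+RTR]; 15 /e/ → [+RTR]; 16 /l/ → [+RTR]; 17 /r/ → [+RTR]; word edge.
Targets with no active source: positions 3 4 9 10 11 12 stay [-emphatic].

6 7 13 14 15 16 17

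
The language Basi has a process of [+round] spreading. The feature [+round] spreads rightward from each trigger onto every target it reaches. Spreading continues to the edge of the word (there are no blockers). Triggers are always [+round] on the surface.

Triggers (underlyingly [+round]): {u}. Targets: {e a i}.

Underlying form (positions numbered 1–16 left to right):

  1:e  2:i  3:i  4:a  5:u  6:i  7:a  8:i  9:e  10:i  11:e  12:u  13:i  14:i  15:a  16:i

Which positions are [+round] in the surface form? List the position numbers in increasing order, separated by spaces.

5 6 7 8 9 10 11 12 13 14 15 16

From /u/ at 5 rightward: 6 /i/ → [+round]; 7 /a/ → [+round]; 8 /i/ → [+round]; 9 /e/ → [+round]; 10 /i/ → [+round]; 11 /e/ → [+round]; 12 /u/ is itself a trigger — this domain ends here.
From /u/ at 12 rightward: 13 /i/ → [+round]; 14 /i/ → [+round]; 15 /a/ → [+round]; 16 /i/ → [+round]; word edge.
Targets with no active source: positions 1 2 3 4 stay [-round].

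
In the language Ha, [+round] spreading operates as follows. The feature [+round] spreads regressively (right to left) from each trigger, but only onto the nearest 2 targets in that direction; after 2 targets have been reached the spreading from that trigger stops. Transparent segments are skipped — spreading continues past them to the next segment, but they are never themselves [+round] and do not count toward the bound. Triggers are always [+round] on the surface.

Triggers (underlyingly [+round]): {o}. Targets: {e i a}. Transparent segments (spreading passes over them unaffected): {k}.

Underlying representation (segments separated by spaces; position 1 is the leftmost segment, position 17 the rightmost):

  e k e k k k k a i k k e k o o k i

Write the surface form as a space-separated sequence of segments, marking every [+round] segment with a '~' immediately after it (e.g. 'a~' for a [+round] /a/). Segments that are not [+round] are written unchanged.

From /o/ at 14 leftward: 13 /k/ transparent; 12 /e/ → [+round]; 11 /k/ transparent; 10 /k/ transparent; 9 /i/ → [+round]; bound reached.
From /o/ at 15 leftward: 14 /o/ is itself a trigger — this domain ends here.
Targets with no active source: positions 1 3 8 17 stay [-round].
[+round] positions on the surface: 9 12 14 15.

e k e k k k k a i~ k k e~ k o~ o~ k i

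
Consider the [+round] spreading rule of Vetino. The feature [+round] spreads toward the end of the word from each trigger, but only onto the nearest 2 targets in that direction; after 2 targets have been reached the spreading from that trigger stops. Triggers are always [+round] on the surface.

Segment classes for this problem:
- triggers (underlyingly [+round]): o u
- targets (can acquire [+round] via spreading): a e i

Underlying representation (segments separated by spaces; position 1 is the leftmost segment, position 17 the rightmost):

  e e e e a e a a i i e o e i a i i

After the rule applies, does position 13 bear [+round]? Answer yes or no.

From /o/ at 12 rightward: 13 /e/ → [+round]; 14 /i/ → [+round]; bound reached.
Targets with no active source: positions 1 2 3 4 5 6 7 8 9 10 11 15 16 17 stay [-round].
[+round] positions on the surface: 12 13 14.

yes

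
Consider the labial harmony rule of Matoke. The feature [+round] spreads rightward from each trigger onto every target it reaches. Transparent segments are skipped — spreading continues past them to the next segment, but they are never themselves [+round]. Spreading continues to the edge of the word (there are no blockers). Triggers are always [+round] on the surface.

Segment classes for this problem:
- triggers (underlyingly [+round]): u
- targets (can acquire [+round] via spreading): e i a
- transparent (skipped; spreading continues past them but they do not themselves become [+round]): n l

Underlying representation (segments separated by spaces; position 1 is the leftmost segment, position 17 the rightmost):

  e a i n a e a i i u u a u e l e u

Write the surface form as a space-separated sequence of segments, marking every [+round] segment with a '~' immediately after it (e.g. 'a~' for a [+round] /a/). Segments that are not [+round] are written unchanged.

From /u/ at 10 rightward: 11 /u/ is itself a trigger — this domain ends here.
From /u/ at 11 rightward: 12 /a/ → [+round]; 13 /u/ is itself a trigger — this domain ends here.
From /u/ at 13 rightward: 14 /e/ → [+round]; 15 /l/ transparent; 16 /e/ → [+round]; 17 /u/ is itself a trigger — this domain ends here.
From /u/ at 17 rightward: word edge.
Targets with no active source: positions 1 2 3 5 6 7 8 9 stay [-round].
[+round] positions on the surface: 10 11 12 13 14 16 17.

e a i n a e a i i u~ u~ a~ u~ e~ l e~ u~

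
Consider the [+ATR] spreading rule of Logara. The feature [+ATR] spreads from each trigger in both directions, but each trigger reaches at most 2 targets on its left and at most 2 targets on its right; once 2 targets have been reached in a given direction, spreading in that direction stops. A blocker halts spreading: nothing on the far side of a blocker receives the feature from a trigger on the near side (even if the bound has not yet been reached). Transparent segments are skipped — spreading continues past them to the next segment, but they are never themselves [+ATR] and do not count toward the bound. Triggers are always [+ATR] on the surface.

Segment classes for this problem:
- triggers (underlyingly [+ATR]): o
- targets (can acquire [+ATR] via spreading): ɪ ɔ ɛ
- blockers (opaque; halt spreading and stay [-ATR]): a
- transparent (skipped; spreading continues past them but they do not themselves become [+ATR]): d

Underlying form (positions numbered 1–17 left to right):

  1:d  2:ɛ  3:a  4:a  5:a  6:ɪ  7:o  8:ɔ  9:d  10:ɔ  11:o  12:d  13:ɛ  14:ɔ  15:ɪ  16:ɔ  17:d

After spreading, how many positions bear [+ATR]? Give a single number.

7

From /o/ at 7 rightward: 8 /ɔ/ → [+ATR]; 9 /d/ transparent; 10 /ɔ/ → [+ATR]; bound reached.
From /o/ at 7 leftward: 6 /ɪ/ → [+ATR]; 5 /a/ blocks.
From /o/ at 11 rightward: 12 /d/ transparent; 13 /ɛ/ → [+ATR]; 14 /ɔ/ → [+ATR]; bound reached.
From /o/ at 11 leftward: 10 /ɔ/ → [+ATR]; 9 /d/ transparent; 8 /ɔ/ → [+ATR]; bound reached.
Targets with no active source: positions 2 15 16 stay [-ATR].
[+ATR] positions on the surface: 6 7 8 10 11 13 14.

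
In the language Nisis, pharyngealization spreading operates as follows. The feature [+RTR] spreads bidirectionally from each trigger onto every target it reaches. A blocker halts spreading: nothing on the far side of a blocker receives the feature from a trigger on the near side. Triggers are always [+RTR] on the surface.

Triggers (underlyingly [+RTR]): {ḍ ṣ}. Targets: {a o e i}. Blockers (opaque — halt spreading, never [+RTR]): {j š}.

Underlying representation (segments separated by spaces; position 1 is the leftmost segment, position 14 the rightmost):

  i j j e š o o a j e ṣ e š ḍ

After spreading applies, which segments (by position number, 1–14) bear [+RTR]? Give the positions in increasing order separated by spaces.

From /ṣ/ at 11 rightward: 12 /e/ → [+RTR]; 13 /š/ blocks.
From /ṣ/ at 11 leftward: 10 /e/ → [+RTR]; 9 /j/ blocks.
From /ḍ/ at 14 rightward: word edge.
From /ḍ/ at 14 leftward: 13 /š/ blocks.
Targets with no active source: positions 1 4 6 7 8 stay [-emphatic].

10 11 12 14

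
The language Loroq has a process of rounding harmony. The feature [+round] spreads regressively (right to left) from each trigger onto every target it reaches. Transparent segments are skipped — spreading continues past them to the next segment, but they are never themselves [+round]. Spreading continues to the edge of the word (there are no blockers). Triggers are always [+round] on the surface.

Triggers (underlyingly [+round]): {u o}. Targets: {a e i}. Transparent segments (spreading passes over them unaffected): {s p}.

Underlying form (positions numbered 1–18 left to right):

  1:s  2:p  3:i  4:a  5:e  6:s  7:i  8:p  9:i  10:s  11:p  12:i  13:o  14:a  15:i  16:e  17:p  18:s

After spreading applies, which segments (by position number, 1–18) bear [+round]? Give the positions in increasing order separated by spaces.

From /o/ at 13 leftward: 12 /i/ → [+round]; 11 /p/ transparent; 10 /s/ transparent; 9 /i/ → [+round]; 8 /p/ transparent; 7 /i/ → [+round]; 6 /s/ transparent; 5 /e/ → [+round]; 4 /a/ → [+round]; 3 /i/ → [+round]; 2 /p/ transparent; 1 /s/ transparent; word edge.
Targets with no active source: positions 14 15 16 stay [-round].

3 4 5 7 9 12 13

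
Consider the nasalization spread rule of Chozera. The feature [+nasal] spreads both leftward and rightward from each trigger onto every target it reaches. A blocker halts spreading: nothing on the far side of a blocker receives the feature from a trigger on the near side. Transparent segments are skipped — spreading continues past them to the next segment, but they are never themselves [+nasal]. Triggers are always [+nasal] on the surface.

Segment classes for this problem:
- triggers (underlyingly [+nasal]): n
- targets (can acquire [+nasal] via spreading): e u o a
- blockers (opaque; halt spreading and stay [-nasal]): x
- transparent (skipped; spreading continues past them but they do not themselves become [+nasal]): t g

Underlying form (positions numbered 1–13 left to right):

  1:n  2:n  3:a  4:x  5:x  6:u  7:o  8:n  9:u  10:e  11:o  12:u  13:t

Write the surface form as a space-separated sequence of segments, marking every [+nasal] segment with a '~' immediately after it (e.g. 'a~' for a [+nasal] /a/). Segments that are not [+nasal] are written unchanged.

n~ n~ a~ x x u~ o~ n~ u~ e~ o~ u~ t

From /n/ at 1 rightward: 2 /n/ is itself a trigger — this domain ends here.
From /n/ at 1 leftward: word edge.
From /n/ at 2 rightward: 3 /a/ → [+nasal]; 4 /x/ blocks.
From /n/ at 2 leftward: 1 /n/ is itself a trigger — this domain ends here.
From /n/ at 8 rightward: 9 /u/ → [+nasal]; 10 /e/ → [+nasal]; 11 /o/ → [+nasal]; 12 /u/ → [+nasal]; 13 /t/ transparent; word edge.
From /n/ at 8 leftward: 7 /o/ → [+nasal]; 6 /u/ → [+nasal]; 5 /x/ blocks.
[+nasal] positions on the surface: 1 2 3 6 7 8 9 10 11 12.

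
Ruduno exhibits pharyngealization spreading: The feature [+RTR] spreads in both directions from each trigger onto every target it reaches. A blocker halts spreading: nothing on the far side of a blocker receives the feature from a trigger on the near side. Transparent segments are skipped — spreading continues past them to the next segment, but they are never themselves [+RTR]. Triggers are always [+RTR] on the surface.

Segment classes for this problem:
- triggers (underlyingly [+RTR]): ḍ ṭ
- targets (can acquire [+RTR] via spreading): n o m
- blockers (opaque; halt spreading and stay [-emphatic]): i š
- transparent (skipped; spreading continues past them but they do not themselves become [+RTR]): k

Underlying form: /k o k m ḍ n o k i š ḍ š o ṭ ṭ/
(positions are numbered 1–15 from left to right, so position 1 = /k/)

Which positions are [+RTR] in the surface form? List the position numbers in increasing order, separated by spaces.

From /ḍ/ at 5 rightward: 6 /n/ → [+RTR]; 7 /o/ → [+RTR]; 8 /k/ transparent; 9 /i/ blocks.
From /ḍ/ at 5 leftward: 4 /m/ → [+RTR]; 3 /k/ transparent; 2 /o/ → [+RTR]; 1 /k/ transparent; word edge.
From /ḍ/ at 11 rightward: 12 /š/ blocks.
From /ḍ/ at 11 leftward: 10 /š/ blocks.
From /ṭ/ at 14 rightward: 15 /ṭ/ is itself a trigger — this domain ends here.
From /ṭ/ at 14 leftward: 13 /o/ → [+RTR]; 12 /š/ blocks.
From /ṭ/ at 15 rightward: word edge.
From /ṭ/ at 15 leftward: 14 /ṭ/ is itself a trigger — this domain ends here.

2 4 5 6 7 11 13 14 15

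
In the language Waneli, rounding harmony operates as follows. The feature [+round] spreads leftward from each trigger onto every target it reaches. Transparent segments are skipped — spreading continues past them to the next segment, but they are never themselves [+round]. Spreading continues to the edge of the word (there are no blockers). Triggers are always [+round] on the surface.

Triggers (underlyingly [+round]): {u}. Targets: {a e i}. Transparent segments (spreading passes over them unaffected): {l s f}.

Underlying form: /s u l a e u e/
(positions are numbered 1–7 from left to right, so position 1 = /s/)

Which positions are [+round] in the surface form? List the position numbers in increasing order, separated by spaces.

2 4 5 6

From /u/ at 2 leftward: 1 /s/ transparent; word edge.
From /u/ at 6 leftward: 5 /e/ → [+round]; 4 /a/ → [+round]; 3 /l/ transparent; 2 /u/ is itself a trigger — this domain ends here.
Target with no active source: position 7 stays [-round].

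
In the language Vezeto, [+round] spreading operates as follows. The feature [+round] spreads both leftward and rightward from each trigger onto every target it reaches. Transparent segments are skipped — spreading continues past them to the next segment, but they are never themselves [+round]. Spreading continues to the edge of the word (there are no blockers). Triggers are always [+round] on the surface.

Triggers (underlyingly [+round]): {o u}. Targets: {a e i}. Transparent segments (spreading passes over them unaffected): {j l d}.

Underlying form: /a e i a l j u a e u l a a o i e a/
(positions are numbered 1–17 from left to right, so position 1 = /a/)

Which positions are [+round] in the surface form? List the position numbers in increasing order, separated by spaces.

1 2 3 4 7 8 9 10 12 13 14 15 16 17

From /u/ at 7 rightward: 8 /a/ → [+round]; 9 /e/ → [+round]; 10 /u/ is itself a trigger — this domain ends here.
From /u/ at 7 leftward: 6 /j/ transparent; 5 /l/ transparent; 4 /a/ → [+round]; 3 /i/ → [+round]; 2 /e/ → [+round]; 1 /a/ → [+round]; word edge.
From /u/ at 10 rightward: 11 /l/ transparent; 12 /a/ → [+round]; 13 /a/ → [+round]; 14 /o/ is itself a trigger — this domain ends here.
From /u/ at 10 leftward: 9 /e/ → [+round]; 8 /a/ → [+round]; 7 /u/ is itself a trigger — this domain ends here.
From /o/ at 14 rightward: 15 /i/ → [+round]; 16 /e/ → [+round]; 17 /a/ → [+round]; word edge.
From /o/ at 14 leftward: 13 /a/ → [+round]; 12 /a/ → [+round]; 11 /l/ transparent; 10 /u/ is itself a trigger — this domain ends here.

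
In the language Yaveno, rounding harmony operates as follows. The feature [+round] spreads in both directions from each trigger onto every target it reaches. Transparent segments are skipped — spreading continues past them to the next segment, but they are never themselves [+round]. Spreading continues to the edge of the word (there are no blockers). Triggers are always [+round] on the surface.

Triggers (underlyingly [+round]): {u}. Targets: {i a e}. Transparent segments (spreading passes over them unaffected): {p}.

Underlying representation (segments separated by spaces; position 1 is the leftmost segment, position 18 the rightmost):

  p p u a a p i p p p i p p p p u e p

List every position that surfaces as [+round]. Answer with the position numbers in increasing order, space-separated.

From /u/ at 3 rightward: 4 /a/ → [+round]; 5 /a/ → [+round]; 6 /p/ transparent; 7 /i/ → [+round]; 8 /p/ transparent; 9 /p/ transparent; 10 /p/ transparent; 11 /i/ → [+round]; 12 /p/ transparent; 13 /p/ transparent; 14 /p/ transparent; 15 /p/ transparent; 16 /u/ is itself a trigger — this domain ends here.
From /u/ at 3 leftward: 2 /p/ transparent; 1 /p/ transparent; word edge.
From /u/ at 16 rightward: 17 /e/ → [+round]; 18 /p/ transparent; word edge.
From /u/ at 16 leftward: 15 /p/ transparent; 14 /p/ transparent; 13 /p/ transparent; 12 /p/ transparent; 11 /i/ → [+round]; 10 /p/ transparent; 9 /p/ transparent; 8 /p/ transparent; 7 /i/ → [+round]; 6 /p/ transparent; 5 /a/ → [+round]; 4 /a/ → [+round]; 3 /u/ is itself a trigger — this domain ends here.

3 4 5 7 11 16 17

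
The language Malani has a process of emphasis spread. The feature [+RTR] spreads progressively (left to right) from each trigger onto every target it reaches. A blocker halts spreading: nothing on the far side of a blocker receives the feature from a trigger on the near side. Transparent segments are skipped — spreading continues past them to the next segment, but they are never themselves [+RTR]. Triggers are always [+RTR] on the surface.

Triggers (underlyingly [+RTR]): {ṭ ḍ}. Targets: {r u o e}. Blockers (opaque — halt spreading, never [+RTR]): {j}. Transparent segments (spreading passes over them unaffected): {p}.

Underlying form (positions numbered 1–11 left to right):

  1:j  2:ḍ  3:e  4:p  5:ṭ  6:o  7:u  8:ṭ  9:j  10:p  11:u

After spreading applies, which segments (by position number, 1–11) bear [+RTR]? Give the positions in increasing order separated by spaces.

From /ḍ/ at 2 rightward: 3 /e/ → [+RTR]; 4 /p/ transparent; 5 /ṭ/ is itself a trigger — this domain ends here.
From /ṭ/ at 5 rightward: 6 /o/ → [+RTR]; 7 /u/ → [+RTR]; 8 /ṭ/ is itself a trigger — this domain ends here.
From /ṭ/ at 8 rightward: 9 /j/ blocks.
Target with no active source: position 11 stays [-emphatic].

2 3 5 6 7 8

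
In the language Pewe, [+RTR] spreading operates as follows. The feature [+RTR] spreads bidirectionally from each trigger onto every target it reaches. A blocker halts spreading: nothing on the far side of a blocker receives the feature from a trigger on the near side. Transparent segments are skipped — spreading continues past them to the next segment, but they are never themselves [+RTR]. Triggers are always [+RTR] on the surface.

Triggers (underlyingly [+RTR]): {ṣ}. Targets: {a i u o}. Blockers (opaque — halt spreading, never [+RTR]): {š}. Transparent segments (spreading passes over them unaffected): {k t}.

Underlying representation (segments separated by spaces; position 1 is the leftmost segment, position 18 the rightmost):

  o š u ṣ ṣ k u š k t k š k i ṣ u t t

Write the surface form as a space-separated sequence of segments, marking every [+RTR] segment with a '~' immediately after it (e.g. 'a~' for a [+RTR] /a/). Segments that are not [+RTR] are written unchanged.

From /ṣ/ at 4 rightward: 5 /ṣ/ is itself a trigger — this domain ends here.
From /ṣ/ at 4 leftward: 3 /u/ → [+RTR]; 2 /š/ blocks.
From /ṣ/ at 5 rightward: 6 /k/ transparent; 7 /u/ → [+RTR]; 8 /š/ blocks.
From /ṣ/ at 5 leftward: 4 /ṣ/ is itself a trigger — this domain ends here.
From /ṣ/ at 15 rightward: 16 /u/ → [+RTR]; 17 /t/ transparent; 18 /t/ transparent; word edge.
From /ṣ/ at 15 leftward: 14 /i/ → [+RTR]; 13 /k/ transparent; 12 /š/ blocks.
Target with no active source: position 1 stays [-emphatic].
[+RTR] positions on the surface: 3 4 5 7 14 15 16.

o š u~ ṣ~ ṣ~ k u~ š k t k š k i~ ṣ~ u~ t t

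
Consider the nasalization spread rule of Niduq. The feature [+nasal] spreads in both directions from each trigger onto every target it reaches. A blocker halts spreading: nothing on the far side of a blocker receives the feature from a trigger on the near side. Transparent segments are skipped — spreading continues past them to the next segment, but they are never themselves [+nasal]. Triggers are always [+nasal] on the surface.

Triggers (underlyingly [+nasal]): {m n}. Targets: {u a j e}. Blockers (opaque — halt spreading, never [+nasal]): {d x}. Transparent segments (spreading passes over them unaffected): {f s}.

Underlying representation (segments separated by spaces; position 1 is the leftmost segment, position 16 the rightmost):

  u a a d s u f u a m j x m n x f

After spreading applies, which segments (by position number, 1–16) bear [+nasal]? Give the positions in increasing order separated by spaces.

6 8 9 10 11 13 14

From /m/ at 10 rightward: 11 /j/ → [+nasal]; 12 /x/ blocks.
From /m/ at 10 leftward: 9 /a/ → [+nasal]; 8 /u/ → [+nasal]; 7 /f/ transparent; 6 /u/ → [+nasal]; 5 /s/ transparent; 4 /d/ blocks.
From /m/ at 13 rightward: 14 /n/ is itself a trigger — this domain ends here.
From /m/ at 13 leftward: 12 /x/ blocks.
From /n/ at 14 rightward: 15 /x/ blocks.
From /n/ at 14 leftward: 13 /m/ is itself a trigger — this domain ends here.
Targets with no active source: positions 1 2 3 stay [-nasal].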